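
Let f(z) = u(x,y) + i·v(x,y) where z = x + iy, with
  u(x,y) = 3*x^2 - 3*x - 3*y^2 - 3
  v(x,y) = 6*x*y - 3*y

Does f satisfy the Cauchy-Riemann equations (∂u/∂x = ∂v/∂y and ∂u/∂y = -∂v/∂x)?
∂u/∂x = 6*x - 3
∂v/∂y = 6*x - 3
∂u/∂y = -6*y
∂v/∂x = 6*y
∂u/∂x = ∂v/∂y and ∂u/∂y = -∂v/∂x hold identically; f is analytic.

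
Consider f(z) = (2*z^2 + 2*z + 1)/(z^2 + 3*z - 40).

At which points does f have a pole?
The singularities of f are the zeros of the denominator. Factoring,
  z^2 + 3*z - 40 = (z - 5)*(z + 8)
so the candidates are z = 5, z = -8.

Check the numerator P(z) = 2*z^2 + 2*z + 1 at each one:
  P(5) = 61 ≠ 0, so z = 5 is a (simple) pole.
  P(-8) = 113 ≠ 0, so z = -8 is a (simple) pole.

Poles of f: {-8, 5}

Final answer: {-8, 5}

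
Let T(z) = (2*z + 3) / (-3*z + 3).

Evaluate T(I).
Substitute z = I:
  numerator:   2*(I) + 3 = 3 + 2*I
  denominator: -3*(I) + 3 = 3 - 3*I
T(I) = (3 + 2*I)/(3 - 3*I); multiplying numerator and denominator by the conjugate 3 + 3*I gives (3 + 15*I)/18 = 1/6 + 5*I/6

Final answer: 1/6 + 5*I/6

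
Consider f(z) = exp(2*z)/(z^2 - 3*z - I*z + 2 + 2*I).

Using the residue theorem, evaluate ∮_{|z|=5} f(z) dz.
By the residue theorem, ∮_C f(z) dz = 2πi · (sum of the residues of f at the poles inside |z| = 5).

The denominator factors as (z - 2)*(z - 1 - I), so the singularities of f are simple poles at z = 2, z = 1 + I.
  |2|² = 4 < 25 = 5², so this pole is inside the contour.
  |1 + I|² = 2 < 25 = 5², so this pole is inside the contour.

With P(z) = exp(2*z) and Q(z) = z^2 - 3*z - I*z + 2 + 2*I, each pole is simple, so Res(f, z₀) = P(z₀)/Q'(z₀) with Q'(z) = 2*z - 3 - I.
  Res(f, 2) = P(2)/Q'(2) = (exp(4))/(1 - I) = (1/2 + I/2)*exp(4)
  Res(f, 1 + I) = P(1 + I)/Q'(1 + I) = (exp(2 + 2*I))/(-1 + I) = (-1/2 - I/2)*exp(2 + 2*I)

Sum of residues inside C: (-1/2 - I/2)*exp(2 + 2*I) + (1/2 + I/2)*exp(4)
∮_C f(z) dz = 2πi · ((-1/2 - I/2)*exp(2 + 2*I) + (1/2 + I/2)*exp(4)) = pi*(1 - I)*exp(2 + 2*I) + pi*(-1 + I)*exp(4)

Final answer: pi*(1 - I)*exp(2 + 2*I) + pi*(-1 + I)*exp(4)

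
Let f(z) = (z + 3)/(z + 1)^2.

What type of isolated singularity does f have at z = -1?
pole of order 2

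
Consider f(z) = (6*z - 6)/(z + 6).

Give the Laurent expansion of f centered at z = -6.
Put w = z - (-6), i.e. z = w - 6. The denominator is w, so it suffices to rewrite the numerator in powers of w.

P(z) = 6*z - 6
P(w - 6) = -42 + 6*w

Dividing each term by w:
  f = -42/w + 6

Substituting back w = z + 6:
  f(z) = -42/(z + 6) + 6

The series is finite because the numerator is a polynomial; the negative powers form the principal part, and the coefficient of 1/(z + 6) gives Res(f, -6) = -42.

Final answer: -42/(z + 6) + 6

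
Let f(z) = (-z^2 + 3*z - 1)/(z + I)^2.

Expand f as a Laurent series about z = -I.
Put w = z - (-I), i.e. z = w - I. The denominator is w^2, so it suffices to rewrite the numerator in powers of w.

P(z) = -z^2 + 3*z - 1
P(w - I) = -3*I + (3 + 2*I)*w - w^2

Dividing each term by w^2:
  f = -3*I/w^2 + (3 + 2*I)/w - 1

Substituting back w = z + I:
  f(z) = -3*I/(z + I)^2 + (3 + 2*I)/(z + I) - 1

The series is finite because the numerator is a polynomial; the negative powers form the principal part, and the coefficient of 1/(z + I) gives Res(f, -I) = 3 + 2*I.

Final answer: -3*I/(z + I)^2 + (3 + 2*I)/(z + I) - 1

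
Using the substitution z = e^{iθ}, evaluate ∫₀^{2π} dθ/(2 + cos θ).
Let J = ∫₀^{2π} dθ/(2 + cos θ).
Put z = e^{iθ}: then cos θ = (z + 1/z)/2, dθ = dz/(iz), and z runs once counterclockwise around |z| = 1:
  J = ∮_{|z|=1} 1/(2 + (z + 1/z)/2) · dz/(iz) = (2/i) ∮_{|z|=1} dz/(z^2 + 4*z + 1).
The roots of z^2 + 4*z + 1 are z = (-2 ± sqrt(2^2 - 1^2)), with sqrt(3) = sqrt(3); their product is 1, so only z₊ = -2 + sqrt(3) lies inside the unit circle (z₋ = -2 - sqrt(3) lies outside).
z₊ is a simple zero of q(z) = z^2 + 4*z + 1, so Res(1/q, z₊) = 1/q'(z₊) with q'(z) = 2*z + 4; and q'(z₊) = (z₊ - z₋) = 2*sqrt(3).
Therefore J = (2/i) · 2πi · 1/(2*sqrt(3)) = 2*pi/(sqrt(3)) = 2*sqrt(3)*pi/3

Final answer: 2*sqrt(3)*pi/3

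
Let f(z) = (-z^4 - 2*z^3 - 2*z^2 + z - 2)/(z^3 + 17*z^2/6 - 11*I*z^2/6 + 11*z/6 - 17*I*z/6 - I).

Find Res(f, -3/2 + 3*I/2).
33/70 + 57*I/35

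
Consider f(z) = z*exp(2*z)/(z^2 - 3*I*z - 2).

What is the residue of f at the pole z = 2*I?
Write f(z) = P(z)/Q(z) with P(z) = z*exp(2*z) and Q(z) = z^2 - 3*I*z - 2.
The denominator factors as Q(z) = (z - 2*I)*(z - I), so z = 2*I is a simple zero of Q and P is analytic there; z = 2*I is therefore a simple pole and
  Res(f, z₀) = P(z₀)/Q'(z₀).

Q'(z) = 2*z - 3*I, so Q'(2*I) = I.
P(2*I) = 2*I*exp(4*I).

Res(f, 2*I) = (2*I*exp(4*I))/(I) = 2*exp(4*I)

Final answer: 2*exp(4*I)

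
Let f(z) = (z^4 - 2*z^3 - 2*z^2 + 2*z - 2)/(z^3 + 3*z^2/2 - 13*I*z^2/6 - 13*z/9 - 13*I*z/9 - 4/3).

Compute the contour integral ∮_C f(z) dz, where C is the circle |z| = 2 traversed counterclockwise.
By the residue theorem, ∮_C f(z) dz = 2πi · (sum of the residues of f at the poles inside |z| = 2).

The denominator factors as (z - 2/3 - 2*I/3)*(z + 3/2 - 3*I/2)*(z + 2/3), so the singularities of f are simple poles at z = 2/3 + 2*I/3, z = -3/2 + 3*I/2, z = -2/3.
  |2/3 + 2*I/3|² = 8/9 < 4 = 2², so this pole is inside the contour.
  |-3/2 + 3*I/2|² = 9/2 > 4 = 2², so this pole is outside the contour.
  |-2/3|² = 4/9 < 4 = 2², so this pole is inside the contour.

With P(z) = z^4 - 2*z^3 - 2*z^2 + 2*z - 2 and Q(z) = z^3 + 3*z^2/2 - 13*I*z^2/6 - 13*z/9 - 13*I*z/9 - 4/3, each pole is simple, so Res(f, z₀) = P(z₀)/Q'(z₀) with Q'(z) = 3*z^2 + 3*z - 13*I*z/3 - 13/9 - 13*I/9.
  Res(f, 2/3 + 2*I/3) = P(2/3 + 2*I/3)/Q'(2/3 + 2*I/3) = (-22/81 - 44*I/27)/(31/9 + I/3) = -539/4365 - 671*I/1455
  Res(f, -2/3) = P(-2/3)/Q'(-2/3) = (-278/81)/(-19/9 + 13*I/9) = 2641/2385 + 1807*I/2385

Sum of residues inside C: 5058/5141 + 13718*I/46269
∮_C f(z) dz = 2πi · (5058/5141 + 13718*I/46269) = pi*(-27436/46269 + 10116*I/5141)

Final answer: pi*(-27436/46269 + 10116*I/5141)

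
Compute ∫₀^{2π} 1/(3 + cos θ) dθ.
Let J = ∫₀^{2π} dθ/(3 + cos θ).
Put z = e^{iθ}: then cos θ = (z + 1/z)/2, dθ = dz/(iz), and z runs once counterclockwise around |z| = 1:
  J = ∮_{|z|=1} 1/(3 + (z + 1/z)/2) · dz/(iz) = (2/i) ∮_{|z|=1} dz/(z^2 + 6*z + 1).
The roots of z^2 + 6*z + 1 are z = (-3 ± sqrt(3^2 - 1^2)), with sqrt(8) = 2*sqrt(2); their product is 1, so only z₊ = -3 + 2*sqrt(2) lies inside the unit circle (z₋ = -3 - 2*sqrt(2) lies outside).
z₊ is a simple zero of q(z) = z^2 + 6*z + 1, so Res(1/q, z₊) = 1/q'(z₊) with q'(z) = 2*z + 6; and q'(z₊) = (z₊ - z₋) = 4*sqrt(2).
Therefore J = (2/i) · 2πi · 1/(4*sqrt(2)) = 2*pi/(2*sqrt(2)) = sqrt(2)*pi/2

Final answer: sqrt(2)*pi/2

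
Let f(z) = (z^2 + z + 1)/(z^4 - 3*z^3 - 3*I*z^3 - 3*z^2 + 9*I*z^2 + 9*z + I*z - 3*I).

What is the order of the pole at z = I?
Factor the denominator:
  z^4 - 3*z^3 - 3*I*z^3 - 3*z^2 + 9*I*z^2 + 9*z + I*z - 3*I = (z - I)^3*(z - 3)

The numerator P(z) = z^2 + z + 1 has P(I) = I ≠ 0, so no factor of (z - I) cancels.
Near z = I we can therefore write f(z) = g(z)/(z - I)^3 with g analytic at I and g(I) ≠ 0 (g is the numerator divided by the remaining denominator factors).

Hence z = I is a pole of order 3.

Final answer: 3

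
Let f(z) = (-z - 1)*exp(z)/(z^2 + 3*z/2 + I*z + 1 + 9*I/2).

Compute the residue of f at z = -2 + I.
Write f(z) = P(z)/Q(z) with P(z) = (-z - 1)*exp(z) and Q(z) = z^2 + 3*z/2 + I*z + 1 + 9*I/2.
The denominator factors as Q(z) = (z - 1/2 + 2*I)*(z + 2 - I), so z = -2 + I is a simple zero of Q and P is analytic there; z = -2 + I is therefore a simple pole and
  Res(f, z₀) = P(z₀)/Q'(z₀).

Q'(z) = 2*z + 3/2 + I, so Q'(-2 + I) = -5/2 + 3*I.
P(-2 + I) = (1 - I)*exp(-2 + I).

Res(f, -2 + I) = ((1 - I)*exp(-2 + I))/(-5/2 + 3*I) = (-22/61 - 2*I/61)*exp(-2 + I)

Final answer: (-22/61 - 2*I/61)*exp(-2 + I)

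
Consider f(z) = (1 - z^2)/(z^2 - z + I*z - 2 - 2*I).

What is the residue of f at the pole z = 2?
Write f(z) = P(z)/Q(z) with P(z) = 1 - z^2 and Q(z) = z^2 - z + I*z - 2 - 2*I.
The denominator factors as Q(z) = (z - 2)*(z + 1 + I), so z = 2 is a simple zero of Q and P is analytic there; z = 2 is therefore a simple pole and
  Res(f, z₀) = P(z₀)/Q'(z₀).

Q'(z) = 2*z - 1 + I, so Q'(2) = 3 + I.
P(2) = -3.

Res(f, 2) = (-3)/(3 + I) = -9/10 + 3*I/10

Final answer: -9/10 + 3*I/10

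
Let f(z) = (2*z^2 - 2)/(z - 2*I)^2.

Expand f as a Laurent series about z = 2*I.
-10/(z - 2*I)^2 + 8*I/(z - 2*I) + 2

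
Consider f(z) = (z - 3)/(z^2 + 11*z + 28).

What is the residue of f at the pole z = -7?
10/3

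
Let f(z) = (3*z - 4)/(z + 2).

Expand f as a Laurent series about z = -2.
Put w = z - (-2), i.e. z = w - 2. The denominator is w, so it suffices to rewrite the numerator in powers of w.

P(z) = 3*z - 4
P(w - 2) = -10 + 3*w

Dividing each term by w:
  f = -10/w + 3

Substituting back w = z + 2:
  f(z) = -10/(z + 2) + 3

The series is finite because the numerator is a polynomial; the negative powers form the principal part, and the coefficient of 1/(z + 2) gives Res(f, -2) = -10.

Final answer: -10/(z + 2) + 3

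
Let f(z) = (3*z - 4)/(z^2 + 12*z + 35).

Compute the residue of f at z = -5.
Write f(z) = P(z)/Q(z) with P(z) = 3*z - 4 and Q(z) = z^2 + 12*z + 35.
The denominator factors as Q(z) = (z + 7)*(z + 5), so z = -5 is a simple zero of Q and P is analytic there; z = -5 is therefore a simple pole and
  Res(f, z₀) = P(z₀)/Q'(z₀).

Q'(z) = 2*z + 12, so Q'(-5) = 2.
P(-5) = -19.

Res(f, -5) = (-19)/(2) = -19/2

Final answer: -19/2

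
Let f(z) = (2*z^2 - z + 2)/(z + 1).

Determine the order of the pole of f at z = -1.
Factor the denominator:
  z + 1 = (z + 1)

The numerator P(z) = 2*z^2 - z + 2 has P(-1) = 5 ≠ 0, so no factor of (z + 1) cancels.
Near z = -1 we can therefore write f(z) = g(z)/(z + 1) with g analytic at -1 and g(-1) ≠ 0 (g is just the numerator).

Hence z = -1 is a pole of order 1.

Final answer: 1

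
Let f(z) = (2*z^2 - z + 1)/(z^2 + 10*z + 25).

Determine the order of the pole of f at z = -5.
2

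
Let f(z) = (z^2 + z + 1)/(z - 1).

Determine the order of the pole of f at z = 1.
Factor the denominator:
  z - 1 = (z - 1)

The numerator P(z) = z^2 + z + 1 has P(1) = 3 ≠ 0, so no factor of (z - 1) cancels.
Near z = 1 we can therefore write f(z) = g(z)/(z - 1) with g analytic at 1 and g(1) ≠ 0 (g is just the numerator).

Hence z = 1 is a pole of order 1.

Final answer: 1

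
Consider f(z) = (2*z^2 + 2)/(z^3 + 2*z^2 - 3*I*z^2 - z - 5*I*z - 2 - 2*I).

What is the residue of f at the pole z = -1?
Write f(z) = P(z)/Q(z) with P(z) = 2*z^2 + 2 and Q(z) = z^3 + 2*z^2 - 3*I*z^2 - z - 5*I*z - 2 - 2*I.
The denominator factors as Q(z) = (z - 2*I)*(z + 1 - I)*(z + 1), so z = -1 is a simple zero of Q and P is analytic there; z = -1 is therefore a simple pole and
  Res(f, z₀) = P(z₀)/Q'(z₀).

Q'(z) = 3*z^2 + 4*z - 6*I*z - 1 - 5*I, so Q'(-1) = -2 + I.
P(-1) = 4.

Res(f, -1) = (4)/(-2 + I) = -8/5 - 4*I/5

Final answer: -8/5 - 4*I/5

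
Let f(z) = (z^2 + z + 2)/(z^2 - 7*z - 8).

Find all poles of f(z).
The singularities of f are the zeros of the denominator. Factoring,
  z^2 - 7*z - 8 = (z - 8)*(z + 1)
so the candidates are z = 8, z = -1.

Check the numerator P(z) = z^2 + z + 2 at each one:
  P(8) = 74 ≠ 0, so z = 8 is a (simple) pole.
  P(-1) = 2 ≠ 0, so z = -1 is a (simple) pole.

Poles of f: {-1, 8}

Final answer: {-1, 8}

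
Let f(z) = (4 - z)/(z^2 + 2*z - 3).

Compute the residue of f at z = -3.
Write f(z) = P(z)/Q(z) with P(z) = 4 - z and Q(z) = z^2 + 2*z - 3.
The denominator factors as Q(z) = (z - 1)*(z + 3), so z = -3 is a simple zero of Q and P is analytic there; z = -3 is therefore a simple pole and
  Res(f, z₀) = P(z₀)/Q'(z₀).

Q'(z) = 2*z + 2, so Q'(-3) = -4.
P(-3) = 7.

Res(f, -3) = (7)/(-4) = -7/4

Final answer: -7/4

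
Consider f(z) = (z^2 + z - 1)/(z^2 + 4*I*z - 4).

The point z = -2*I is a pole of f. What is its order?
2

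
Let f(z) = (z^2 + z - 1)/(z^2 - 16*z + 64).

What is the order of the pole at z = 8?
2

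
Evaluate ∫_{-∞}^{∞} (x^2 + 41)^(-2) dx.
Let f(z) = (z^2 + 41)^(-2). The denominator has no real zeros and deg Q - deg P = 4 ≥ 2, so the integral of f over the upper semicircle |z| = R tends to 0 as R → ∞. Closing the contour in the upper half-plane,
  ∫_{-∞}^{∞} f(x) dx = 2πi · Σ Res(f, z_k)  over the poles with Im z_k > 0.

Zeros of the denominator: z^2 + 41 = 0 gives z = ±sqrt(41)*I.
Upper half-plane: z = sqrt(41)*I (a pole of order 2).

Write f(z) = g(z)/(z - sqrt(41)*I)^2 with g(z) = (z + sqrt(41)*I)^(-2). For a double pole, Res(f, z₀) = g'(z₀):
  g'(z) = -2/(z + sqrt(41)*I)^3
  Res(f, sqrt(41)*I) = g'(sqrt(41)*I) = -sqrt(41)*I/6724

∫_{-∞}^{∞} f(x) dx = 2πi · (-sqrt(41)*I/6724) = sqrt(41)*pi/3362

Final answer: sqrt(41)*pi/3362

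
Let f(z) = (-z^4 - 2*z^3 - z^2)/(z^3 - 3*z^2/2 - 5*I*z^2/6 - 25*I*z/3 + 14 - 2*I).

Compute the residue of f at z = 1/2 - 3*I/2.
108/1325 + 2187*I/2650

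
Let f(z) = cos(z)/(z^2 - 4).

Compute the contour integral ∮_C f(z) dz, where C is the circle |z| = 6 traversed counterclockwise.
0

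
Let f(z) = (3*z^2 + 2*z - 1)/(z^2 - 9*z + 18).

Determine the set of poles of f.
{3, 6}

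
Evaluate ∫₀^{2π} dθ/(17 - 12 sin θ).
2*sqrt(145)*pi/145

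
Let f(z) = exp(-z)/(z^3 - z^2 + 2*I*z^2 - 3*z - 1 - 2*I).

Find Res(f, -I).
Write f(z) = P(z)/Q(z) with P(z) = exp(-z) and Q(z) = z^3 - z^2 + 2*I*z^2 - 3*z - 1 - 2*I.
The denominator factors as Q(z) = (z + I)*(z - 2 + I)*(z + 1), so z = -I is a simple zero of Q and P is analytic there; z = -I is therefore a simple pole and
  Res(f, z₀) = P(z₀)/Q'(z₀).

Q'(z) = 3*z^2 - 2*z + 4*I*z - 3, so Q'(-I) = -2 + 2*I.
P(-I) = exp(I).

Res(f, -I) = (exp(I))/(-2 + 2*I) = (-1/4 - I/4)*exp(I)

Final answer: (-1/4 - I/4)*exp(I)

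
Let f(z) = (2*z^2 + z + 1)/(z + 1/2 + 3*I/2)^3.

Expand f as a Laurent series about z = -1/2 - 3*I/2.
Put w = z - (-1/2 - 3*I/2), i.e. z = w - 1/2 - 3*I/2. The denominator is w^3, so it suffices to rewrite the numerator in powers of w.

P(z) = 2*z^2 + z + 1
P(w - 1/2 - 3*I/2) = -7/2 + 3*I/2 + (-1 - 6*I)*w + 2*w^2

Dividing each term by w^3:
  f = (-7/2 + 3*I/2)/w^3 + (-1 - 6*I)/w^2 + 2/w

Substituting back w = z + 1/2 + 3*I/2:
  f(z) = (-7/2 + 3*I/2)/(z + 1/2 + 3*I/2)^3 + (-1 - 6*I)/(z + 1/2 + 3*I/2)^2 + 2/(z + 1/2 + 3*I/2)

The series is finite because the numerator is a polynomial; the negative powers form the principal part, and the coefficient of 1/(z + 1/2 + 3*I/2) gives Res(f, -1/2 - 3*I/2) = 2.

Final answer: (-7/2 + 3*I/2)/(z + 1/2 + 3*I/2)^3 + (-1 - 6*I)/(z + 1/2 + 3*I/2)^2 + 2/(z + 1/2 + 3*I/2)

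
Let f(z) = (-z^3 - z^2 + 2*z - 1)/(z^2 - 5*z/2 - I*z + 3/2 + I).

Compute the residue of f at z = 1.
2/5 - 4*I/5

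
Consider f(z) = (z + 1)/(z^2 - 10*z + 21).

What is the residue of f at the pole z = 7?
Write f(z) = P(z)/Q(z) with P(z) = z + 1 and Q(z) = z^2 - 10*z + 21.
The denominator factors as Q(z) = (z - 7)*(z - 3), so z = 7 is a simple zero of Q and P is analytic there; z = 7 is therefore a simple pole and
  Res(f, z₀) = P(z₀)/Q'(z₀).

Q'(z) = 2*z - 10, so Q'(7) = 4.
P(7) = 8.

Res(f, 7) = (8)/(4) = 2

Final answer: 2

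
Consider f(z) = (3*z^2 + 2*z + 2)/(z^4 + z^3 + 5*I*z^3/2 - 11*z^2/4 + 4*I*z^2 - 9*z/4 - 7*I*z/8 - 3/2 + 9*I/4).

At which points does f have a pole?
The singularities of f are the zeros of the denominator. Factoring,
  z^4 + z^3 + 5*I*z^3/2 - 11*z^2/4 + 4*I*z^2 - 9*z/4 - 7*I*z/8 - 3/2 + 9*I/4 = (z + 2)*(z + 3*I/2)*(z - 1 + 3*I/2)*(z - I/2)
so the candidates are z = -2, z = -3*I/2, z = 1 - 3*I/2, z = I/2.

Check the numerator P(z) = 3*z^2 + 2*z + 2 at each one:
  P(-2) = 10 ≠ 0, so z = -2 is a (simple) pole.
  P(-3*I/2) = -19/4 - 3*I ≠ 0, so z = -3*I/2 is a (simple) pole.
  P(1 - 3*I/2) = 1/4 - 12*I ≠ 0, so z = 1 - 3*I/2 is a (simple) pole.
  P(I/2) = 5/4 + I ≠ 0, so z = I/2 is a (simple) pole.

Poles of f: {-2, -3*I/2, I/2, 1 - 3*I/2}

Final answer: {-2, -3*I/2, I/2, 1 - 3*I/2}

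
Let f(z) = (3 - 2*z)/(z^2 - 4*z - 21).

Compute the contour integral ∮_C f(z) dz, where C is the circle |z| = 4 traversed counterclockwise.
-9*I*pi/5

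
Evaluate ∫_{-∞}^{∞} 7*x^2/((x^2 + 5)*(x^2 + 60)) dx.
Let f(z) = 7*z^2/((z^2 + 5)*(z^2 + 60)). The denominator has no real zeros and deg Q - deg P = 2 ≥ 2, so the integral of f over the upper semicircle |z| = R tends to 0 as R → ∞. Closing the contour in the upper half-plane,
  ∫_{-∞}^{∞} f(x) dx = 2πi · Σ Res(f, z_k)  over the poles with Im z_k > 0.

Zeros of the denominator: z^2 + 60 = 0 gives z = ±2*sqrt(15)*I; z^2 + 5 = 0 gives z = ±sqrt(5)*I.
Upper half-plane: z = 2*sqrt(15)*I, z = sqrt(5)*I (simple).

Each pole is a simple zero of Q(z) = z^4 + 65*z^2 + 300, so Res(f, z₀) = P(z₀)/Q'(z₀) with P(z) = 7*z^2, Q'(z) = 4*z^3 + 130*z:
  Res(f, 2*sqrt(15)*I) = (-420)/(-220*sqrt(15)*I) = -7*sqrt(15)*I/55
  Res(f, sqrt(5)*I) = (-35)/(110*sqrt(5)*I) = 7*sqrt(5)*I/110

Sum of residues: 7*I*(-2*sqrt(15) + sqrt(5))/110
∫_{-∞}^{∞} f(x) dx = 2πi · (7*I*(-2*sqrt(15) + sqrt(5))/110) = 7*pi*(-sqrt(5) + 2*sqrt(15))/55

Final answer: 7*pi*(-sqrt(5) + 2*sqrt(15))/55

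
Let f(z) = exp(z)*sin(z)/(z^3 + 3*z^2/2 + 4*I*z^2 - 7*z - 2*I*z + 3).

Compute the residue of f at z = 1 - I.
(4/25 + 3*I/25)*exp(1 - I)*sin(1 - I)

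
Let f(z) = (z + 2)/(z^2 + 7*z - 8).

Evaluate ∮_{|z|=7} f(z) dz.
By the residue theorem, ∮_C f(z) dz = 2πi · (sum of the residues of f at the poles inside |z| = 7).

The denominator factors as (z - 1)*(z + 8), so the singularities of f are simple poles at z = 1, z = -8.
  |1|² = 1 < 49 = 7², so this pole is inside the contour.
  |-8|² = 64 > 49 = 7², so this pole is outside the contour.

With P(z) = z + 2 and Q(z) = z^2 + 7*z - 8, each pole is simple, so Res(f, z₀) = P(z₀)/Q'(z₀) with Q'(z) = 2*z + 7.
  Res(f, 1) = P(1)/Q'(1) = (3)/(9) = 1/3

∮_C f(z) dz = 2πi · (1/3) = 2*I*pi/3

Final answer: 2*I*pi/3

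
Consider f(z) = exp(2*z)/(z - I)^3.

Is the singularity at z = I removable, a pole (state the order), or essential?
Write f(z) = g(z)/(z - I)^3 with g(z) = exp(2*z).
g is entire and g(I) = exp(2*I) ≠ 0, so no factor of (z - I) cancels: the Laurent expansion of f about z = I starts at the power -3, i.e. lim_{z→z₀} (z - z₀)^3 f(z) = exp(2*I) is finite and nonzero.
So z = I is a pole of order 3.

Final answer: pole of order 3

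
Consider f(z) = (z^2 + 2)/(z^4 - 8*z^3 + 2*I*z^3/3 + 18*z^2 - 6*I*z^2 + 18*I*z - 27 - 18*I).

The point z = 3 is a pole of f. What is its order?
Factor the denominator:
  z^4 - 8*z^3 + 2*I*z^3/3 + 18*z^2 - 6*I*z^2 + 18*I*z - 27 - 18*I = (z - 3)^3*(z + 1 + 2*I/3)

The numerator P(z) = z^2 + 2 has P(3) = 11 ≠ 0, so no factor of (z - 3) cancels.
Near z = 3 we can therefore write f(z) = g(z)/(z - 3)^3 with g analytic at 3 and g(3) ≠ 0 (g is the numerator divided by the remaining denominator factors).

Hence z = 3 is a pole of order 3.

Final answer: 3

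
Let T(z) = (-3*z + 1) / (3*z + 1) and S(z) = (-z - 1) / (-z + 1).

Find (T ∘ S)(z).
(-z - 2)/(2*z + 1)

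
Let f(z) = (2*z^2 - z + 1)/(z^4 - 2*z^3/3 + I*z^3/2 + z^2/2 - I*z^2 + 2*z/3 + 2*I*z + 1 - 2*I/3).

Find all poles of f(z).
The singularities of f are the zeros of the denominator. Factoring,
  z^4 - 2*z^3/3 + I*z^3/2 + z^2/2 - I*z^2 + 2*z/3 + 2*I*z + 1 - 2*I/3 = (z + 1 + I)*(z - 1 + I)*(z - 2/3 - I)*(z - I/2)
so the candidates are z = -1 - I, z = 1 - I, z = 2/3 + I, z = I/2.

Check the numerator P(z) = 2*z^2 - z + 1 at each one:
  P(-1 - I) = 2 + 5*I ≠ 0, so z = -1 - I is a (simple) pole.
  P(1 - I) = -3*I ≠ 0, so z = 1 - I is a (simple) pole.
  P(2/3 + I) = -7/9 + 5*I/3 ≠ 0, so z = 2/3 + I is a (simple) pole.
  P(I/2) = 1/2 - I/2 ≠ 0, so z = I/2 is a (simple) pole.

Poles of f: {-1 - I, I/2, 2/3 + I, 1 - I}

Final answer: {-1 - I, I/2, 2/3 + I, 1 - I}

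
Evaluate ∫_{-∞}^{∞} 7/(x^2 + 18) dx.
Let f(z) = 7/(z^2 + 18). The denominator has no real zeros and deg Q - deg P = 2 ≥ 2, so the integral of f over the upper semicircle |z| = R tends to 0 as R → ∞. Closing the contour in the upper half-plane,
  ∫_{-∞}^{∞} f(x) dx = 2πi · Σ Res(f, z_k)  over the poles with Im z_k > 0.

Zeros of the denominator: z^2 + 18 = 0 gives z = ±3*sqrt(2)*I.
Upper half-plane: z = 3*sqrt(2)*I (simple).

Each pole is a simple zero of Q(z) = z^2 + 18, so Res(f, z₀) = P(z₀)/Q'(z₀) with P(z) = 7, Q'(z) = 2*z:
  Res(f, 3*sqrt(2)*I) = (7)/(6*sqrt(2)*I) = -7*sqrt(2)*I/12

∫_{-∞}^{∞} f(x) dx = 2πi · (-7*sqrt(2)*I/12) = 7*sqrt(2)*pi/6

Final answer: 7*sqrt(2)*pi/6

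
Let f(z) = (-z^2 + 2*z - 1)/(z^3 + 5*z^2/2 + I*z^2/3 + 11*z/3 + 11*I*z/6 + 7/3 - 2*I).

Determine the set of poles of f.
{-2 + I, -1/2 - 2*I, 2*I/3}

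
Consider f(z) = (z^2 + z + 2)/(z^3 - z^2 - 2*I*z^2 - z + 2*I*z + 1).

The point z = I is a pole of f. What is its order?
Factor the denominator:
  z^3 - z^2 - 2*I*z^2 - z + 2*I*z + 1 = (z - I)^2*(z - 1)

The numerator P(z) = z^2 + z + 2 has P(I) = 1 + I ≠ 0, so no factor of (z - I) cancels.
Near z = I we can therefore write f(z) = g(z)/(z - I)^2 with g analytic at I and g(I) ≠ 0 (g is the numerator divided by the remaining denominator factors).

Hence z = I is a pole of order 2.

Final answer: 2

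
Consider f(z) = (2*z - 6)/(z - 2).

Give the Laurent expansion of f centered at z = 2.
Put w = z - (2), i.e. z = w + 2. The denominator is w, so it suffices to rewrite the numerator in powers of w.

P(z) = 2*z - 6
P(w + 2) = -2 + 2*w

Dividing each term by w:
  f = -2/w + 2

Substituting back w = z - 2:
  f(z) = -2/(z - 2) + 2

The series is finite because the numerator is a polynomial; the negative powers form the principal part, and the coefficient of 1/(z - 2) gives Res(f, 2) = -2.

Final answer: -2/(z - 2) + 2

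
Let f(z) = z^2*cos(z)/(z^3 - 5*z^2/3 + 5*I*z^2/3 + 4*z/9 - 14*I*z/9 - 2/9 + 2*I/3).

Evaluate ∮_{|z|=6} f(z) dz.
By the residue theorem, ∮_C f(z) dz = 2πi · (sum of the residues of f at the poles inside |z| = 6).

The denominator factors as (z - 1/3 - I/3)*(z - 1/3 + I)*(z - 1 + I), so the singularities of f are simple poles at z = 1/3 + I/3, z = 1/3 - I, z = 1 - I.
  |1/3 + I/3|² = 2/9 < 36 = 6², so this pole is inside the contour.
  |1/3 - I|² = 10/9 < 36 = 6², so this pole is inside the contour.
  |1 - I|² = 2 < 36 = 6², so this pole is inside the contour.

With P(z) = z^2*cos(z) and Q(z) = z^3 - 5*z^2/3 + 5*I*z^2/3 + 4*z/9 - 14*I*z/9 - 2/9 + 2*I/3, each pole is simple, so Res(f, z₀) = P(z₀)/Q'(z₀) with Q'(z) = 3*z^2 - 10*z/3 + 10*I*z/3 + 4/9 - 14*I/9.
  Res(f, 1/3 + I/3) = P(1/3 + I/3)/Q'(1/3 + I/3) = (2*I*cos(1/3 + I/3)/9)/(-16/9 - 8*I/9) = (-1/20 - I/10)*cos(1/3 + I/3)
  Res(f, 1/3 - I) = P(1/3 - I)/Q'(1/3 - I) = ((-8/9 - 2*I/3)*cos(1/3 - I))/(8*I/9) = (-3/4 + I)*cos(1/3 - I)
  Res(f, 1 - I) = P(1 - I)/Q'(1 - I) = (-2*I*cos(1 - I))/(4/9 - 8*I/9) = (9/5 - 9*I/10)*cos(1 - I)

Sum of residues inside C: (-1/20 - I/10)*cos(1/3 + I/3) + (9/5 - 9*I/10)*cos(1 - I) + (-3/4 + I)*cos(1/3 - I)
∮_C f(z) dz = 2πi · ((-1/20 - I/10)*cos(1/3 + I/3) + (9/5 - 9*I/10)*cos(1 - I) + (-3/4 + I)*cos(1/3 - I)) = pi*(-2 - 3*I/2)*cos(1/3 - I) + pi*(1/5 - I/10)*cos(1/3 + I/3) + pi*(9/5 + 18*I/5)*cos(1 - I)

Final answer: pi*(-2 - 3*I/2)*cos(1/3 - I) + pi*(1/5 - I/10)*cos(1/3 + I/3) + pi*(9/5 + 18*I/5)*cos(1 - I)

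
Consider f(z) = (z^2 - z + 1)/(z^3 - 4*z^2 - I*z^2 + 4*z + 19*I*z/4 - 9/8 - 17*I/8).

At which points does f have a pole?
{1/2, 1/2 + 3*I/2, 3 - I/2}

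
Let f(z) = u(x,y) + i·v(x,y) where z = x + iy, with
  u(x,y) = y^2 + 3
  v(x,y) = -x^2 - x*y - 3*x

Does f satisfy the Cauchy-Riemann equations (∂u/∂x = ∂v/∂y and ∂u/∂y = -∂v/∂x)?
∂u/∂x = 0
∂v/∂y = -x
∂u/∂y = 2*y
∂v/∂x = -2*x - y - 3
∂u/∂x ≠ ∂v/∂y and ∂u/∂y ≠ -∂v/∂x; the Cauchy-Riemann equations are not satisfied, so f is not analytic.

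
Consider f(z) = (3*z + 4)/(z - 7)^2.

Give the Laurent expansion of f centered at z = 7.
Put w = z - (7), i.e. z = w + 7. The denominator is w^2, so it suffices to rewrite the numerator in powers of w.

P(z) = 3*z + 4
P(w + 7) = 25 + 3*w

Dividing each term by w^2:
  f = 25/w^2 + 3/w

Substituting back w = z - 7:
  f(z) = 25/(z - 7)^2 + 3/(z - 7)

The series is finite because the numerator is a polynomial; the negative powers form the principal part, and the coefficient of 1/(z - 7) gives Res(f, 7) = 3.

Final answer: 25/(z - 7)^2 + 3/(z - 7)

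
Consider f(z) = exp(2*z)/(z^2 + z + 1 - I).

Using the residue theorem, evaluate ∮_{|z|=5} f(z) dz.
pi*(-4/5 - 2*I/5)*exp(-2 - 2*I) + pi*(4/5 + 2*I/5)*exp(2*I)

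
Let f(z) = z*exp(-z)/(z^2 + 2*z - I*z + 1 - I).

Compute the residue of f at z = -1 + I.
Write f(z) = P(z)/Q(z) with P(z) = z*exp(-z) and Q(z) = z^2 + 2*z - I*z + 1 - I.
The denominator factors as Q(z) = (z + 1)*(z + 1 - I), so z = -1 + I is a simple zero of Q and P is analytic there; z = -1 + I is therefore a simple pole and
  Res(f, z₀) = P(z₀)/Q'(z₀).

Q'(z) = 2*z + 2 - I, so Q'(-1 + I) = I.
P(-1 + I) = (-1 + I)*exp(1 - I).

Res(f, -1 + I) = ((-1 + I)*exp(1 - I))/(I) = (1 + I)*exp(1 - I)

Final answer: (1 + I)*exp(1 - I)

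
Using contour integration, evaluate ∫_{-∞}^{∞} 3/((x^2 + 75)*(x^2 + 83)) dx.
Let f(z) = 3/((z^2 + 75)*(z^2 + 83)). The denominator has no real zeros and deg Q - deg P = 4 ≥ 2, so the integral of f over the upper semicircle |z| = R tends to 0 as R → ∞. Closing the contour in the upper half-plane,
  ∫_{-∞}^{∞} f(x) dx = 2πi · Σ Res(f, z_k)  over the poles with Im z_k > 0.

Zeros of the denominator: z^2 + 75 = 0 gives z = ±5*sqrt(3)*I; z^2 + 83 = 0 gives z = ±sqrt(83)*I.
Upper half-plane: z = 5*sqrt(3)*I, z = sqrt(83)*I (simple).

Each pole is a simple zero of Q(z) = z^4 + 158*z^2 + 6225, so Res(f, z₀) = P(z₀)/Q'(z₀) with P(z) = 3, Q'(z) = 4*z^3 + 316*z:
  Res(f, 5*sqrt(3)*I) = (3)/(80*sqrt(3)*I) = -sqrt(3)*I/80
  Res(f, sqrt(83)*I) = (3)/(-16*sqrt(83)*I) = 3*sqrt(83)*I/1328

Sum of residues: I*(-83*sqrt(3) + 15*sqrt(83))/6640
∫_{-∞}^{∞} f(x) dx = 2πi · (I*(-83*sqrt(3) + 15*sqrt(83))/6640) = pi*(-15*sqrt(83) + 83*sqrt(3))/3320

Final answer: pi*(-15*sqrt(83) + 83*sqrt(3))/3320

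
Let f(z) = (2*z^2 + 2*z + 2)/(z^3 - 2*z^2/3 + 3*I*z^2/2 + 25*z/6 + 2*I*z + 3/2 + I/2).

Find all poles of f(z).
{-1/3, 3*I/2, 1 - 3*I}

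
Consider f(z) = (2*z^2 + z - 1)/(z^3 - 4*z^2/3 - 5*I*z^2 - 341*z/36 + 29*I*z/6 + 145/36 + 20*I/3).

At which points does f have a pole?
{-1/3 + 3*I/2, -1/3 + 2*I, 2 + 3*I/2}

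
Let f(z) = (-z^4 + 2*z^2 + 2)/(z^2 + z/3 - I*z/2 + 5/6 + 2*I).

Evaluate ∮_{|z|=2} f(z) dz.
pi*(-11/12 - 371*I/54)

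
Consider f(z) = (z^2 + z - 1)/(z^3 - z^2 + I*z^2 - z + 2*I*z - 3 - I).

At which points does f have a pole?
{-1 + I, -I, 2 - I}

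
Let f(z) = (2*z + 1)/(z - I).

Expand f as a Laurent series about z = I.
Put w = z - (I), i.e. z = w + I. The denominator is w, so it suffices to rewrite the numerator in powers of w.

P(z) = 2*z + 1
P(w + I) = 1 + 2*I + 2*w

Dividing each term by w:
  f = (1 + 2*I)/w + 2

Substituting back w = z - I:
  f(z) = (1 + 2*I)/(z - I) + 2

The series is finite because the numerator is a polynomial; the negative powers form the principal part, and the coefficient of 1/(z - I) gives Res(f, I) = 1 + 2*I.

Final answer: (1 + 2*I)/(z - I) + 2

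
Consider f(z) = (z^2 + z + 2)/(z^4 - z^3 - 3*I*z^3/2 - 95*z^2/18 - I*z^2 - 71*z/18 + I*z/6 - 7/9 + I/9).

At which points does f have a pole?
The singularities of f are the zeros of the denominator. Factoring,
  z^4 - z^3 - 3*I*z^3/2 - 95*z^2/18 - I*z^2 - 71*z/18 + I*z/6 - 7/9 + I/9 = (z + 2/3)*(z + 1/3)*(z + 1 - I/2)*(z - 3 - I)
so the candidates are z = -2/3, z = -1/3, z = -1 + I/2, z = 3 + I.

Check the numerator P(z) = z^2 + z + 2 at each one:
  P(-2/3) = 16/9 ≠ 0, so z = -2/3 is a (simple) pole.
  P(-1/3) = 16/9 ≠ 0, so z = -1/3 is a (simple) pole.
  P(-1 + I/2) = 7/4 - I/2 ≠ 0, so z = -1 + I/2 is a (simple) pole.
  P(3 + I) = 13 + 7*I ≠ 0, so z = 3 + I is a (simple) pole.

Poles of f: {-1 + I/2, -2/3, -1/3, 3 + I}

Final answer: {-1 + I/2, -2/3, -1/3, 3 + I}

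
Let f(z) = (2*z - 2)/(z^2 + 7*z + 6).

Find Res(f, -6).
Write f(z) = P(z)/Q(z) with P(z) = 2*z - 2 and Q(z) = z^2 + 7*z + 6.
The denominator factors as Q(z) = (z + 6)*(z + 1), so z = -6 is a simple zero of Q and P is analytic there; z = -6 is therefore a simple pole and
  Res(f, z₀) = P(z₀)/Q'(z₀).

Q'(z) = 2*z + 7, so Q'(-6) = -5.
P(-6) = -14.

Res(f, -6) = (-14)/(-5) = 14/5

Final answer: 14/5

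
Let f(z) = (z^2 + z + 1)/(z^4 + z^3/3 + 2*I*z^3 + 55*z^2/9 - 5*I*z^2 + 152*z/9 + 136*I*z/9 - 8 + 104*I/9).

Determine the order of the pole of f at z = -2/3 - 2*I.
Factor the denominator:
  z^4 + z^3/3 + 2*I*z^3 + 55*z^2/9 - 5*I*z^2 + 152*z/9 + 136*I*z/9 - 8 + 104*I/9 = (z + 2/3 + 2*I)^2*(z + I)*(z - 1 - 3*I)

The numerator P(z) = z^2 + z + 1 has P(-2/3 - 2*I) = -29/9 + 2*I/3 ≠ 0, so no factor of (z + 2/3 + 2*I) cancels.
Near z = -2/3 - 2*I we can therefore write f(z) = g(z)/(z + 2/3 + 2*I)^2 with g analytic at -2/3 - 2*I and g(-2/3 - 2*I) ≠ 0 (g is the numerator divided by the remaining denominator factors).

Hence z = -2/3 - 2*I is a pole of order 2.

Final answer: 2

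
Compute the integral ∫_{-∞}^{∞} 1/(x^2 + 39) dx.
Let f(z) = 1/(z^2 + 39). The denominator has no real zeros and deg Q - deg P = 2 ≥ 2, so the integral of f over the upper semicircle |z| = R tends to 0 as R → ∞. Closing the contour in the upper half-plane,
  ∫_{-∞}^{∞} f(x) dx = 2πi · Σ Res(f, z_k)  over the poles with Im z_k > 0.

Zeros of the denominator: z^2 + 39 = 0 gives z = ±sqrt(39)*I.
Upper half-plane: z = sqrt(39)*I (simple).

Each pole is a simple zero of Q(z) = z^2 + 39, so Res(f, z₀) = P(z₀)/Q'(z₀) with P(z) = 1, Q'(z) = 2*z:
  Res(f, sqrt(39)*I) = (1)/(2*sqrt(39)*I) = -sqrt(39)*I/78

∫_{-∞}^{∞} f(x) dx = 2πi · (-sqrt(39)*I/78) = sqrt(39)*pi/39

Final answer: sqrt(39)*pi/39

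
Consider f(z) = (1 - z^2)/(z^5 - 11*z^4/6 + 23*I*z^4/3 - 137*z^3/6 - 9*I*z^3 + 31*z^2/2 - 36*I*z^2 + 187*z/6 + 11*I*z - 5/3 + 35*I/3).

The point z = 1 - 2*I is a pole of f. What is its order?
Factor the denominator:
  z^5 - 11*z^4/6 + 23*I*z^4/3 - 137*z^3/6 - 9*I*z^3 + 31*z^2/2 - 36*I*z^2 + 187*z/6 + 11*I*z - 5/3 + 35*I/3 = (z - 1 + 2*I)^3*(z + 2/3 + 2*I/3)*(z + 1/2 + I)

The numerator P(z) = 1 - z^2 has P(1 - 2*I) = 4 + 4*I ≠ 0, so no factor of (z - 1 + 2*I) cancels.
Near z = 1 - 2*I we can therefore write f(z) = g(z)/(z - 1 + 2*I)^3 with g analytic at 1 - 2*I and g(1 - 2*I) ≠ 0 (g is the numerator divided by the remaining denominator factors).

Hence z = 1 - 2*I is a pole of order 3.

Final answer: 3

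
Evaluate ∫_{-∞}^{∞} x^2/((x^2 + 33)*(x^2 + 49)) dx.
Let f(z) = z^2/((z^2 + 33)*(z^2 + 49)). The denominator has no real zeros and deg Q - deg P = 2 ≥ 2, so the integral of f over the upper semicircle |z| = R tends to 0 as R → ∞. Closing the contour in the upper half-plane,
  ∫_{-∞}^{∞} f(x) dx = 2πi · Σ Res(f, z_k)  over the poles with Im z_k > 0.

Zeros of the denominator: z^2 + 49 = 0 gives z = ±7*I; z^2 + 33 = 0 gives z = ±sqrt(33)*I.
Upper half-plane: z = 7*I, z = sqrt(33)*I (simple).

Each pole is a simple zero of Q(z) = z^4 + 82*z^2 + 1617, so Res(f, z₀) = P(z₀)/Q'(z₀) with P(z) = z^2, Q'(z) = 4*z^3 + 164*z:
  Res(f, 7*I) = (-49)/(-224*I) = -7*I/32
  Res(f, sqrt(33)*I) = (-33)/(32*sqrt(33)*I) = sqrt(33)*I/32

Sum of residues: I*(-7 + sqrt(33))/32
∫_{-∞}^{∞} f(x) dx = 2πi · (I*(-7 + sqrt(33))/32) = pi*(7 - sqrt(33))/16

Final answer: pi*(7 - sqrt(33))/16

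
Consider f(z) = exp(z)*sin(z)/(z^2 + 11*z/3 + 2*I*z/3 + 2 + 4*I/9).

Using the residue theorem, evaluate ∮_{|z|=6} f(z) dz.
pi*(-12/53 - 42*I/53)*exp(-2/3)*sin(2/3) + pi*(12/53 + 42*I/53)*exp(-3 - 2*I/3)*sin(3 + 2*I/3)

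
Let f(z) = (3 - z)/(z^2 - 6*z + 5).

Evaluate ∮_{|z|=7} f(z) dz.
By the residue theorem, ∮_C f(z) dz = 2πi · (sum of the residues of f at the poles inside |z| = 7).

The denominator factors as (z - 5)*(z - 1), so the singularities of f are simple poles at z = 5, z = 1.
  |5|² = 25 < 49 = 7², so this pole is inside the contour.
  |1|² = 1 < 49 = 7², so this pole is inside the contour.

With P(z) = 3 - z and Q(z) = z^2 - 6*z + 5, each pole is simple, so Res(f, z₀) = P(z₀)/Q'(z₀) with Q'(z) = 2*z - 6.
  Res(f, 5) = P(5)/Q'(5) = (-2)/(4) = -1/2
  Res(f, 1) = P(1)/Q'(1) = (2)/(-4) = -1/2

Sum of residues inside C: -1
∮_C f(z) dz = 2πi · (-1) = -2*I*pi

Final answer: -2*I*pi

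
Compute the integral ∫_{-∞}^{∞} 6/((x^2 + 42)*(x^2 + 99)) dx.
Let f(z) = 6/((z^2 + 42)*(z^2 + 99)). The denominator has no real zeros and deg Q - deg P = 4 ≥ 2, so the integral of f over the upper semicircle |z| = R tends to 0 as R → ∞. Closing the contour in the upper half-plane,
  ∫_{-∞}^{∞} f(x) dx = 2πi · Σ Res(f, z_k)  over the poles with Im z_k > 0.

Zeros of the denominator: z^2 + 99 = 0 gives z = ±3*sqrt(11)*I; z^2 + 42 = 0 gives z = ±sqrt(42)*I.
Upper half-plane: z = 3*sqrt(11)*I, z = sqrt(42)*I (simple).

Each pole is a simple zero of Q(z) = z^4 + 141*z^2 + 4158, so Res(f, z₀) = P(z₀)/Q'(z₀) with P(z) = 6, Q'(z) = 4*z^3 + 282*z:
  Res(f, 3*sqrt(11)*I) = (6)/(-342*sqrt(11)*I) = sqrt(11)*I/627
  Res(f, sqrt(42)*I) = (6)/(114*sqrt(42)*I) = -sqrt(42)*I/798

Sum of residues: I*(-sqrt(42)/798 + sqrt(11)/627)
∫_{-∞}^{∞} f(x) dx = 2πi · (I*(-sqrt(42)/798 + sqrt(11)/627)) = pi*(-14*sqrt(11) + 11*sqrt(42))/4389

Final answer: pi*(-14*sqrt(11) + 11*sqrt(42))/4389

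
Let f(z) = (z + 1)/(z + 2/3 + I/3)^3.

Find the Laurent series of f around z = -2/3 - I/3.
Put w = z - (-2/3 - I/3), i.e. z = w - 2/3 - I/3. The denominator is w^3, so it suffices to rewrite the numerator in powers of w.

P(z) = z + 1
P(w - 2/3 - I/3) = 1/3 - I/3 + w

Dividing each term by w^3:
  f = (1/3 - I/3)/w^3 + 1/w^2

Substituting back w = z + 2/3 + I/3:
  f(z) = (1/3 - I/3)/(z + 2/3 + I/3)^3 + 1/(z + 2/3 + I/3)^2

The series is finite because the numerator is a polynomial; the negative powers form the principal part.

Final answer: (1/3 - I/3)/(z + 2/3 + I/3)^3 + 1/(z + 2/3 + I/3)^2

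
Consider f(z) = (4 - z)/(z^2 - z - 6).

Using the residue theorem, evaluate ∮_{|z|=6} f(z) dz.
-2*I*pi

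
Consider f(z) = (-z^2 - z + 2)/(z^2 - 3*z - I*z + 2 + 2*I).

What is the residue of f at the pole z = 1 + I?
-2 + I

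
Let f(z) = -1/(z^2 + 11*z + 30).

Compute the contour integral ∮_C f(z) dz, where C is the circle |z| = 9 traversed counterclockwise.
By the residue theorem, ∮_C f(z) dz = 2πi · (sum of the residues of f at the poles inside |z| = 9).

The denominator factors as (z + 5)*(z + 6), so the singularities of f are simple poles at z = -5, z = -6.
  |-5|² = 25 < 81 = 9², so this pole is inside the contour.
  |-6|² = 36 < 81 = 9², so this pole is inside the contour.

With P(z) = -1 and Q(z) = z^2 + 11*z + 30, each pole is simple, so Res(f, z₀) = P(z₀)/Q'(z₀) with Q'(z) = 2*z + 11.
  Res(f, -5) = P(-5)/Q'(-5) = (-1)/(1) = -1
  Res(f, -6) = P(-6)/Q'(-6) = (-1)/(-1) = 1

Sum of residues inside C: 0
∮_C f(z) dz = 2πi · (0) = 0

Final answer: 0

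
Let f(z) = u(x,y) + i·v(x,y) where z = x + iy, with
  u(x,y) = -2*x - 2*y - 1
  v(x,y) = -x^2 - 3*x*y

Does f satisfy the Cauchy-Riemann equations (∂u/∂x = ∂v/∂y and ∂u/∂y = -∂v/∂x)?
∂u/∂x = -2
∂v/∂y = -3*x
∂u/∂y = -2
∂v/∂x = -2*x - 3*y
∂u/∂x ≠ ∂v/∂y and ∂u/∂y ≠ -∂v/∂x; the Cauchy-Riemann equations are not satisfied, so f is not analytic.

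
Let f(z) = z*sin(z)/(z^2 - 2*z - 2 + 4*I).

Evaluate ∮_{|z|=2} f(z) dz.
By the residue theorem, ∮_C f(z) dz = 2πi · (sum of the residues of f at the poles inside |z| = 2).

The denominator factors as (z - 3 + I)*(z + 1 - I), so the singularities of f are simple poles at z = 3 - I, z = -1 + I.
  |3 - I|² = 10 > 4 = 2², so this pole is outside the contour.
  |-1 + I|² = 2 < 4 = 2², so this pole is inside the contour.

With P(z) = z*sin(z) and Q(z) = z^2 - 2*z - 2 + 4*I, each pole is simple, so Res(f, z₀) = P(z₀)/Q'(z₀) with Q'(z) = 2*z - 2.
  Res(f, -1 + I) = P(-1 + I)/Q'(-1 + I) = ((1 - I)*sin(1 - I))/(-4 + 2*I) = (-3/10 + I/10)*sin(1 - I)

∮_C f(z) dz = 2πi · ((-3/10 + I/10)*sin(1 - I)) = pi*(-1/5 - 3*I/5)*sin(1 - I)

Final answer: pi*(-1/5 - 3*I/5)*sin(1 - I)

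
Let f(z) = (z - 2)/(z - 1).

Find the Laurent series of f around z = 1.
-1/(z - 1) + 1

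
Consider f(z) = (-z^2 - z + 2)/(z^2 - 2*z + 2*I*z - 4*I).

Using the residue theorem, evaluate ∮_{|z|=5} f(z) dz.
By the residue theorem, ∮_C f(z) dz = 2πi · (sum of the residues of f at the poles inside |z| = 5).

The denominator factors as (z + 2*I)*(z - 2), so the singularities of f are simple poles at z = -2*I, z = 2.
  |-2*I|² = 4 < 25 = 5², so this pole is inside the contour.
  |2|² = 4 < 25 = 5², so this pole is inside the contour.

With P(z) = -z^2 - z + 2 and Q(z) = z^2 - 2*z + 2*I*z - 4*I, each pole is simple, so Res(f, z₀) = P(z₀)/Q'(z₀) with Q'(z) = 2*z - 2 + 2*I.
  Res(f, -2*I) = P(-2*I)/Q'(-2*I) = (6 + 2*I)/(-2 - 2*I) = -2 + I
  Res(f, 2) = P(2)/Q'(2) = (-4)/(2 + 2*I) = -1 + I

Sum of residues inside C: -3 + 2*I
∮_C f(z) dz = 2πi · (-3 + 2*I) = pi*(-4 - 6*I)

Final answer: pi*(-4 - 6*I)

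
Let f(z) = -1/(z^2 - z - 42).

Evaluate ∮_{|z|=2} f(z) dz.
0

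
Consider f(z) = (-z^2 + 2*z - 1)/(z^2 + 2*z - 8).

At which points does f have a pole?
The singularities of f are the zeros of the denominator. Factoring,
  z^2 + 2*z - 8 = (z - 2)*(z + 4)
so the candidates are z = 2, z = -4.

Check the numerator P(z) = -z^2 + 2*z - 1 at each one:
  P(2) = -1 ≠ 0, so z = 2 is a (simple) pole.
  P(-4) = -25 ≠ 0, so z = -4 is a (simple) pole.

Poles of f: {-4, 2}

Final answer: {-4, 2}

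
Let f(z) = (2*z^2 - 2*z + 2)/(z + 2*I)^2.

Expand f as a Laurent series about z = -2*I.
Put w = z - (-2*I), i.e. z = w - 2*I. The denominator is w^2, so it suffices to rewrite the numerator in powers of w.

P(z) = 2*z^2 - 2*z + 2
P(w - 2*I) = -6 + 4*I + (-2 - 8*I)*w + 2*w^2

Dividing each term by w^2:
  f = (-6 + 4*I)/w^2 + (-2 - 8*I)/w + 2

Substituting back w = z + 2*I:
  f(z) = (-6 + 4*I)/(z + 2*I)^2 + (-2 - 8*I)/(z + 2*I) + 2

The series is finite because the numerator is a polynomial; the negative powers form the principal part, and the coefficient of 1/(z + 2*I) gives Res(f, -2*I) = -2 - 8*I.

Final answer: (-6 + 4*I)/(z + 2*I)^2 + (-2 - 8*I)/(z + 2*I) + 2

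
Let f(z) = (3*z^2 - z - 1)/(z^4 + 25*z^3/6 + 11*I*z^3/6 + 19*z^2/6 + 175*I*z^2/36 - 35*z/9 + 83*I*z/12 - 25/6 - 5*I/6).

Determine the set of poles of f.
The singularities of f are the zeros of the denominator. Factoring,
  z^4 + 25*z^3/6 + 11*I*z^3/6 + 19*z^2/6 + 175*I*z^2/36 - 35*z/9 + 83*I*z/12 - 25/6 - 5*I/6 = (z + 3/2 - I)*(z + 3 + 3*I/2)*(z + 1/3 + 2*I/3)*(z - 2/3 + 2*I/3)
so the candidates are z = -3/2 + I, z = -3 - 3*I/2, z = -1/3 - 2*I/3, z = 2/3 - 2*I/3.

Check the numerator P(z) = 3*z^2 - z - 1 at each one:
  P(-3/2 + I) = 17/4 - 10*I ≠ 0, so z = -3/2 + I is a (simple) pole.
  P(-3 - 3*I/2) = 89/4 + 57*I/2 ≠ 0, so z = -3 - 3*I/2 is a (simple) pole.
  P(-1/3 - 2*I/3) = -5/3 + 2*I ≠ 0, so z = -1/3 - 2*I/3 is a (simple) pole.
  P(2/3 - 2*I/3) = -5/3 - 2*I ≠ 0, so z = 2/3 - 2*I/3 is a (simple) pole.

Poles of f: {-3 - 3*I/2, -3/2 + I, -1/3 - 2*I/3, 2/3 - 2*I/3}

Final answer: {-3 - 3*I/2, -3/2 + I, -1/3 - 2*I/3, 2/3 - 2*I/3}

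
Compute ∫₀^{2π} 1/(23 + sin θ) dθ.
Call the integral J. The integrand is 2π-periodic and we integrate over a full period, so shifting θ does not change the value (θ → θ + π/2 turns sin θ into cos θ). Hence
  J = ∫₀^{2π} dθ/(23 + cos θ).
Put z = e^{iθ}: then cos θ = (z + 1/z)/2, dθ = dz/(iz), and z runs once counterclockwise around |z| = 1:
  J = ∮_{|z|=1} 1/(23 + (z + 1/z)/2) · dz/(iz) = (2/i) ∮_{|z|=1} dz/(z^2 + 46*z + 1).
The roots of z^2 + 46*z + 1 are z = (-23 ± sqrt(23^2 - 1^2)), with sqrt(528) = 4*sqrt(33); their product is 1, so only z₊ = -23 + 4*sqrt(33) lies inside the unit circle (z₋ = -23 - 4*sqrt(33) lies outside).
z₊ is a simple zero of q(z) = z^2 + 46*z + 1, so Res(1/q, z₊) = 1/q'(z₊) with q'(z) = 2*z + 46; and q'(z₊) = (z₊ - z₋) = 8*sqrt(33).
Therefore J = (2/i) · 2πi · 1/(8*sqrt(33)) = 2*pi/(4*sqrt(33)) = sqrt(33)*pi/66

Final answer: sqrt(33)*pi/66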